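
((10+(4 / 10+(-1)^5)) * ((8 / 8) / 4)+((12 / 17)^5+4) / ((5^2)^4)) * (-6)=-3128136680949 / 221852656250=-14.10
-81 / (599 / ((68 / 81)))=-0.11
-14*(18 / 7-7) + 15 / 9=191 / 3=63.67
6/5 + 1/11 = 71/55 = 1.29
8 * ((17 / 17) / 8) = 1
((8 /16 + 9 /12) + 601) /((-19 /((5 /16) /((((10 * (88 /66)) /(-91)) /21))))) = 13810797 /9728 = 1419.70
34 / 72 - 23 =-811 / 36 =-22.53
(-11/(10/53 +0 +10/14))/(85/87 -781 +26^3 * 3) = -355047/1514023790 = -0.00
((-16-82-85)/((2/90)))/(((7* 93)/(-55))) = 150975/217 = 695.74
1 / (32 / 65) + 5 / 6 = 275 / 96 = 2.86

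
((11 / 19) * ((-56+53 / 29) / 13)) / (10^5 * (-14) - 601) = 17281 / 10032504963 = 0.00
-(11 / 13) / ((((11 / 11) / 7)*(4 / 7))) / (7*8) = -77 / 416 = -0.19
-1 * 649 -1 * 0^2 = -649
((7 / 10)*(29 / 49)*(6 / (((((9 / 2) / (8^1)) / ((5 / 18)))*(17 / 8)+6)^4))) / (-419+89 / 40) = -2432696320000 / 4596361998629487219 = -0.00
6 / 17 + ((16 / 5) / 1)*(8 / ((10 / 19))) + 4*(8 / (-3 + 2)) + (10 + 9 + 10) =19547 / 425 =45.99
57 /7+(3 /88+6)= 8733 /616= 14.18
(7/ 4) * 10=17.50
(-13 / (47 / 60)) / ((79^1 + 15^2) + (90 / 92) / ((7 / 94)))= -125580 / 2399773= -0.05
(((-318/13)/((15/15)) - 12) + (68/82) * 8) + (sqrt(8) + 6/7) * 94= 189326/3731 + 188 * sqrt(2)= 316.62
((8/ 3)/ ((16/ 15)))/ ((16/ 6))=15/ 16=0.94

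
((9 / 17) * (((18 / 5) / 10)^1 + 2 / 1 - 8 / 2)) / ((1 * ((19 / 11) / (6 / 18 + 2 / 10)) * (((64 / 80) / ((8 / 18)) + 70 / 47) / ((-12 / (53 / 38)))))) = 12209472 / 17411825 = 0.70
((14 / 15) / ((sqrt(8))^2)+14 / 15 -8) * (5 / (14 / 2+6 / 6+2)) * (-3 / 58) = 417 / 2320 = 0.18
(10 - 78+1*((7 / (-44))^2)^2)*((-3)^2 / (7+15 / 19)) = -43582449717 / 554718208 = -78.57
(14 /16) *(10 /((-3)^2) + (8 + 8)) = 539 /36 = 14.97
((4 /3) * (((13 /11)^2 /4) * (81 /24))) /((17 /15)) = 22815 /16456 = 1.39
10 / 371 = 0.03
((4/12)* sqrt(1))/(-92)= -0.00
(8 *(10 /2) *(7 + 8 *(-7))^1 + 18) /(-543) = 1942 /543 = 3.58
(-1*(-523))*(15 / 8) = 7845 / 8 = 980.62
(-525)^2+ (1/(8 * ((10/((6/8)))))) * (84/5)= 110250063/400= 275625.16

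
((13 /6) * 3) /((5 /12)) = 78 /5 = 15.60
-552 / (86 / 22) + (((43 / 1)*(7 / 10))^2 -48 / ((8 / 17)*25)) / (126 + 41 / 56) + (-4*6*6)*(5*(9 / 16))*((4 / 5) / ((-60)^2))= -17424937 / 129860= -134.18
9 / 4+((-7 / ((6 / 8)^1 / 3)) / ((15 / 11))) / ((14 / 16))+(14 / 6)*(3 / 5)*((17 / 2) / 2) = -229 / 15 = -15.27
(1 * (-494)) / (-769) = 0.64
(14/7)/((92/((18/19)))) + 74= 32347/437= 74.02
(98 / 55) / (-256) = -49 / 7040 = -0.01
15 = 15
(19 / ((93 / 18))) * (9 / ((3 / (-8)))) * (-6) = 529.55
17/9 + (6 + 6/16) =595/72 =8.26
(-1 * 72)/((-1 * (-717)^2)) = 8/57121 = 0.00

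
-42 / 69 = -0.61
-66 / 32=-33 / 16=-2.06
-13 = -13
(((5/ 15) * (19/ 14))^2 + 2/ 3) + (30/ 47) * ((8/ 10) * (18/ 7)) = 181103/ 82908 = 2.18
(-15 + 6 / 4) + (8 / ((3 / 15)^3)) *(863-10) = 1705973 / 2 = 852986.50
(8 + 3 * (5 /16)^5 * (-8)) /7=1.13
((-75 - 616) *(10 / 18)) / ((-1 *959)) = 3455 / 8631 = 0.40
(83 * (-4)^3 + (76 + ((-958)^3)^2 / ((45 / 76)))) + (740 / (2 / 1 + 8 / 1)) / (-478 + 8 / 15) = 210383156969943102387869 / 161145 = 1305551875453430775.93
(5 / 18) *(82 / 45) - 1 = -0.49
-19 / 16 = -1.19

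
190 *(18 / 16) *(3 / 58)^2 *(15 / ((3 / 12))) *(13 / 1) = 1500525 / 3364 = 446.05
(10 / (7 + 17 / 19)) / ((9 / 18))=38 / 15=2.53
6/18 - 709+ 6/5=-10612/15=-707.47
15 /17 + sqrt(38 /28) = 2.05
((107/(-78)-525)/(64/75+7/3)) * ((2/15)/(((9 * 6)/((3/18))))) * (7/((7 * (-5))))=41057/3020004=0.01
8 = 8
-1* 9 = -9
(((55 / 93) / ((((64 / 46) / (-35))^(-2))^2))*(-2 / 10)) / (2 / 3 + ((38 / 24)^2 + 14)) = -553648128 / 32193584281114375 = -0.00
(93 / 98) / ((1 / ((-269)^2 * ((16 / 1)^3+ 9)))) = 27624897165 / 98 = 281886705.77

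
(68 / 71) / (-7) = -68 / 497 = -0.14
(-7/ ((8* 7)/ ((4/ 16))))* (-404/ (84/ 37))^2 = -989.60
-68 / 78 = -34 / 39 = -0.87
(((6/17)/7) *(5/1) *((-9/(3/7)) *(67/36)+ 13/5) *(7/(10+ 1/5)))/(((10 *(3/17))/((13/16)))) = -28457/9792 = -2.91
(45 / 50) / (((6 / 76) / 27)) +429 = 3684 / 5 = 736.80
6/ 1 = 6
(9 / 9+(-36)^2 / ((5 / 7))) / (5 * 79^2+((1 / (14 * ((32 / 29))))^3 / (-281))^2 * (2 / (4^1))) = 11589189250316493459030016 / 199207144737317496853719805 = 0.06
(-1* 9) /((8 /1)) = -9 /8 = -1.12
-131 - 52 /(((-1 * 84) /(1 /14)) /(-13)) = -38683 /294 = -131.57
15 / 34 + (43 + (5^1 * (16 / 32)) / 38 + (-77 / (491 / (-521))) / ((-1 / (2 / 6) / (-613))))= 31855302335 / 1903116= 16738.50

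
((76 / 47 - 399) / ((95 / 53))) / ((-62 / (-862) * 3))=-22454669 / 21855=-1027.44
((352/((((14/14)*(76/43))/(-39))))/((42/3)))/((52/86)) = -122034/133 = -917.55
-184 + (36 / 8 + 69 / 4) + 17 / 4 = -158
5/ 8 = 0.62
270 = 270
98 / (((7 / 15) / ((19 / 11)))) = 3990 / 11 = 362.73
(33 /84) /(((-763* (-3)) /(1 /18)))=11 /1153656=0.00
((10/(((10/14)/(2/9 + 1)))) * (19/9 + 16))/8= 12551/324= 38.74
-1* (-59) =59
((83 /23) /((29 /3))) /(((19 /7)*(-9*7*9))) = -83 /342171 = -0.00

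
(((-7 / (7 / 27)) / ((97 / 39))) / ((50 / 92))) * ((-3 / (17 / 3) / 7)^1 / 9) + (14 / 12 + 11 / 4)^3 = 30044423089 / 498657600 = 60.25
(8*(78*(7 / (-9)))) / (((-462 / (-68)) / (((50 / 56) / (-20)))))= 2210 / 693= 3.19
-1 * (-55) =55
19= 19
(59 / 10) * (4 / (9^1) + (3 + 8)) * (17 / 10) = 103309 / 900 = 114.79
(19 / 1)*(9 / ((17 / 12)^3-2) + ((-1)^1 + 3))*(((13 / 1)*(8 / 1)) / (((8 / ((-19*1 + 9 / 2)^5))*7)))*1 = -6682388766157 / 23312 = -286650170.13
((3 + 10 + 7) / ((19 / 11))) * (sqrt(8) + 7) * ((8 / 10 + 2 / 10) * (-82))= -126280 / 19 - 36080 * sqrt(2) / 19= -9331.83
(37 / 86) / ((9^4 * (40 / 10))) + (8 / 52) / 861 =1642703 / 8420807304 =0.00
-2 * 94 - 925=-1113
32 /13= 2.46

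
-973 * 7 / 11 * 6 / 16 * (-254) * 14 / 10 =18164937 / 220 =82567.90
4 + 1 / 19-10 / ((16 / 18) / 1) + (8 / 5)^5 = 780993 / 237500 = 3.29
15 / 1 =15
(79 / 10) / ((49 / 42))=6.77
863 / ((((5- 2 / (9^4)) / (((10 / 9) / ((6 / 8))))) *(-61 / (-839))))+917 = 8872735451 / 2000983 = 4434.19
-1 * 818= -818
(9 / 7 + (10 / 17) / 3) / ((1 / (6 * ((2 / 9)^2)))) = 4232 / 9639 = 0.44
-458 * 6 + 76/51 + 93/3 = -138491/51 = -2715.51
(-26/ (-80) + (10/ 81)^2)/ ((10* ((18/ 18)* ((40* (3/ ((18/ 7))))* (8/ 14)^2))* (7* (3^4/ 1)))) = 89293/ 22674816000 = 0.00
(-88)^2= 7744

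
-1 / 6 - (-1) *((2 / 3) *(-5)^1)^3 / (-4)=491 / 54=9.09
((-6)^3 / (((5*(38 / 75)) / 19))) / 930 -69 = -2193 / 31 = -70.74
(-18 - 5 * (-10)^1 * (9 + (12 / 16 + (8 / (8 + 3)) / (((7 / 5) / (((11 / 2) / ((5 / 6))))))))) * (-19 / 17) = -170487 / 238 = -716.33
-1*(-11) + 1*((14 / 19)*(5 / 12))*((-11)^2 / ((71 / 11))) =135619 / 8094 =16.76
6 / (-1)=-6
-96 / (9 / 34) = -1088 / 3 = -362.67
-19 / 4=-4.75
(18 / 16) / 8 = 9 / 64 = 0.14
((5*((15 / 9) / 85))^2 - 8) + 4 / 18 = -2245 / 289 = -7.77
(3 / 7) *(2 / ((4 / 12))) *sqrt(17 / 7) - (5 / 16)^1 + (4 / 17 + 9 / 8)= 285 / 272 + 18 *sqrt(119) / 49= 5.06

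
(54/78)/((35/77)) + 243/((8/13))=206127/520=396.40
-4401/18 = -489/2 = -244.50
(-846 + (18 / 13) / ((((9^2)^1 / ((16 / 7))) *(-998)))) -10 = -349830952 / 408681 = -856.00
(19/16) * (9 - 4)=95/16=5.94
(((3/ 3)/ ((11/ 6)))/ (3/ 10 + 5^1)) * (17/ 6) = 170/ 583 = 0.29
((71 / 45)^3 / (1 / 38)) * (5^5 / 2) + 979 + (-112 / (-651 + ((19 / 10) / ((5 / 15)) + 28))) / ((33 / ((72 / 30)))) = 11592496963832 / 49501287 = 234185.77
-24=-24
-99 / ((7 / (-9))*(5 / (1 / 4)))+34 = 5651 / 140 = 40.36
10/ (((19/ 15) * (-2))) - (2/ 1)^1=-113/ 19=-5.95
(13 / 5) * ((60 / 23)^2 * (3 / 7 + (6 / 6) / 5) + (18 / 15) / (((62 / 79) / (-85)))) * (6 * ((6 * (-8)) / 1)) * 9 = 486177580512 / 573965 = 847050.92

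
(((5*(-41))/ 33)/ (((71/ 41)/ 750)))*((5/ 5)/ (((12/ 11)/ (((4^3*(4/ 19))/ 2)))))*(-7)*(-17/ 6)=-4000780000/ 12141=-329526.40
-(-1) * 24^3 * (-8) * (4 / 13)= -442368 / 13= -34028.31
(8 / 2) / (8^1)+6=13 / 2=6.50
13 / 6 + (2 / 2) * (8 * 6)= 50.17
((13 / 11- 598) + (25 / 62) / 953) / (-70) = 77579863 / 9099244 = 8.53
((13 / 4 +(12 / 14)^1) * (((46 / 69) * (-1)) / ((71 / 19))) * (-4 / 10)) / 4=437 / 5964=0.07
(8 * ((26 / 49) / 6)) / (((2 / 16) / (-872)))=-725504 / 147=-4935.40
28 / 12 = 7 / 3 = 2.33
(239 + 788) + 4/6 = 3083/3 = 1027.67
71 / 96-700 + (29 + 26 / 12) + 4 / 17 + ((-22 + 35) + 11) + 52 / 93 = -643.30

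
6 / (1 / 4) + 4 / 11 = 24.36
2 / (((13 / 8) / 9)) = 144 / 13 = 11.08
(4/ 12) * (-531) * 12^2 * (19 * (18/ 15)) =-2905632/ 5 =-581126.40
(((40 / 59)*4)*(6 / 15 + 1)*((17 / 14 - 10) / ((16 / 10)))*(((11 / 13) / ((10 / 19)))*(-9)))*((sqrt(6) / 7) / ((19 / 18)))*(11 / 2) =1205523*sqrt(6) / 5369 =549.99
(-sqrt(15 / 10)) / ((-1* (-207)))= -sqrt(6) / 414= -0.01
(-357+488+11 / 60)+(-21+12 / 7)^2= 1479179 / 2940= 503.12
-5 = -5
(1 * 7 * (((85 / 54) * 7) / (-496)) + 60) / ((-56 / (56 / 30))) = -320575 / 160704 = -1.99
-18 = -18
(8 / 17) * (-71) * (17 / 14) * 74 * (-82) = 246187.43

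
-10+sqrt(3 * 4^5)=45.43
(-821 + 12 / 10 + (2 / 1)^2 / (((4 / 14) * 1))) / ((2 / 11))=-44319 / 10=-4431.90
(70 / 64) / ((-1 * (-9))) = 35 / 288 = 0.12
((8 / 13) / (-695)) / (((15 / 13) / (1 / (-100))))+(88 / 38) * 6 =68805038 / 4951875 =13.89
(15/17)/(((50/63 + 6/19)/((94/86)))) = 843885/970768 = 0.87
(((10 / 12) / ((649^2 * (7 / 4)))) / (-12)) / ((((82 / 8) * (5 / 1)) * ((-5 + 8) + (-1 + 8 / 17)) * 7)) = -17 / 159930440901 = -0.00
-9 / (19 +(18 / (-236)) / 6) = -2124 / 4481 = -0.47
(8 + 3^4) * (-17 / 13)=-1513 / 13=-116.38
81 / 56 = 1.45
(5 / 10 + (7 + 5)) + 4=33 / 2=16.50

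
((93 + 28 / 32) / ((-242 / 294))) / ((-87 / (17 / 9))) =625583 / 252648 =2.48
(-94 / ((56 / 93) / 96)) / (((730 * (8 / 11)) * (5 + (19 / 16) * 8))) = -144243 / 74095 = -1.95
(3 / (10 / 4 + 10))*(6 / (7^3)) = 36 / 8575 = 0.00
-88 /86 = -1.02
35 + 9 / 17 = 604 / 17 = 35.53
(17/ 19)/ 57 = 17/ 1083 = 0.02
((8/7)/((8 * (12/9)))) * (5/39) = 0.01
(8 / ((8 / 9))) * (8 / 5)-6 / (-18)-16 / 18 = 623 / 45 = 13.84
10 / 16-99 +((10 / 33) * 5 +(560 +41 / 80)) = 1224043 / 2640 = 463.65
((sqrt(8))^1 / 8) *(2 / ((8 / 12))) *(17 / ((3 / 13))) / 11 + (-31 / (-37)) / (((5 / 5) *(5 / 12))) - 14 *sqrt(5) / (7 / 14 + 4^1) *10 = -280 *sqrt(5) / 9 + 372 / 185 + 221 *sqrt(2) / 44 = -60.45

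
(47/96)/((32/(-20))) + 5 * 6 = 22805/768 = 29.69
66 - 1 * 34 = 32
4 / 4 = 1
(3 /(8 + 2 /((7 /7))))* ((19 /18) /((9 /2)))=19 /270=0.07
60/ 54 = 10/ 9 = 1.11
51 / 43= 1.19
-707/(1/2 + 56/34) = -24038/73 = -329.29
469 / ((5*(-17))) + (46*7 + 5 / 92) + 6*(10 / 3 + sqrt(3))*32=192*sqrt(3) + 7480117 / 7820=1289.09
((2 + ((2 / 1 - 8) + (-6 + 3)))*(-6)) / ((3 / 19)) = 266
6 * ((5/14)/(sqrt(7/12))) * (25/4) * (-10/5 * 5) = -1875 * sqrt(21)/49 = -175.35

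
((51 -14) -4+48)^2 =6561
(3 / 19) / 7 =3 / 133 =0.02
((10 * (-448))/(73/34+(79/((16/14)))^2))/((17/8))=-0.44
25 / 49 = 0.51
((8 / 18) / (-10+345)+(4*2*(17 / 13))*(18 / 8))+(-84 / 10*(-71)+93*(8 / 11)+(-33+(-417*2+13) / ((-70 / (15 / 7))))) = 5743839833 / 8450442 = 679.71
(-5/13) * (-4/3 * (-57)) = -380/13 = -29.23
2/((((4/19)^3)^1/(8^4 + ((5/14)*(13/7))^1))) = 2753703307/3136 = 878094.17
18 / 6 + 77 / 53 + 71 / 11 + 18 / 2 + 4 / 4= 12189 / 583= 20.91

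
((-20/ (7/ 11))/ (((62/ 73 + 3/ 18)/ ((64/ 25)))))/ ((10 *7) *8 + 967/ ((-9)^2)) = -99906048/ 721543025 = -0.14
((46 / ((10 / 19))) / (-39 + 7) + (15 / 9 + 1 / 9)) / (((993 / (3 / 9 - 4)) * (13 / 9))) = 15103 / 6196320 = 0.00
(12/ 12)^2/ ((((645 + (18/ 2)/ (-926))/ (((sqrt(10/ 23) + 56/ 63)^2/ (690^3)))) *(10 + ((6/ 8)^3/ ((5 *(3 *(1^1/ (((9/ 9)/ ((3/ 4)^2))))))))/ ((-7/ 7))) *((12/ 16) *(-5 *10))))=-301876/ 19484110891483048125 - 14816 *sqrt(230)/ 15154308471153481875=-0.00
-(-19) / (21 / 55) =1045 / 21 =49.76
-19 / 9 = -2.11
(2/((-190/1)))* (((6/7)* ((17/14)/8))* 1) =-0.00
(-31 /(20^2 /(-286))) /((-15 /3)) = -4433 /1000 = -4.43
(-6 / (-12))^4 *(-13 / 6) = -13 / 96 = -0.14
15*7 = 105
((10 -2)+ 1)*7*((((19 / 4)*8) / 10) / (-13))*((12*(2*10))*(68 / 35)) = -558144 / 65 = -8586.83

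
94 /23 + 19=531 /23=23.09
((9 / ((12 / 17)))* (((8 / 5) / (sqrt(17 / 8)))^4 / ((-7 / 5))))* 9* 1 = -1769472 / 14875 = -118.96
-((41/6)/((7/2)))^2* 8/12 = -3362/1323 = -2.54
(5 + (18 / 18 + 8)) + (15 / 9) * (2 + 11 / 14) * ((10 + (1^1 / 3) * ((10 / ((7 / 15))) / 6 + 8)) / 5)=2633 / 98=26.87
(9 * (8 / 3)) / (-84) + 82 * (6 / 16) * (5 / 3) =50.96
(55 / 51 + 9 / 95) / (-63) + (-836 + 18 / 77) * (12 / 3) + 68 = -10996371424 / 3357585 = -3275.08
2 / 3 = 0.67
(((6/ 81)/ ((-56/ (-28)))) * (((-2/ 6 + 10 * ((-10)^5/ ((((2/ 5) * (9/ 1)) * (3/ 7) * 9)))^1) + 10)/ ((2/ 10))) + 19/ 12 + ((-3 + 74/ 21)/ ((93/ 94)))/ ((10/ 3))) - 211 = -385657589119/ 28474740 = -13543.85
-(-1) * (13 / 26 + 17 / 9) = 43 / 18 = 2.39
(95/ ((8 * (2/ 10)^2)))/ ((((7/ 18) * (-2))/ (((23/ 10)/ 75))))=-1311/ 112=-11.71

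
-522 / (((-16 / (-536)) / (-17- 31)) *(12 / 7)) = 489636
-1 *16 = -16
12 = 12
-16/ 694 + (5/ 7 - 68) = -67.31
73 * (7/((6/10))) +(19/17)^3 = 12573292/14739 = 853.06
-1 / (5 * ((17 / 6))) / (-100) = 3 / 4250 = 0.00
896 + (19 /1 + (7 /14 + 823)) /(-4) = 685.38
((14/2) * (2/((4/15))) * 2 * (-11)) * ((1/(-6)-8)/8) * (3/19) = 56595/304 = 186.17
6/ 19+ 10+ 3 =253/ 19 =13.32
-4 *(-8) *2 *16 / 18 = 512 / 9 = 56.89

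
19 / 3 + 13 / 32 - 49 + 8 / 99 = -133625 / 3168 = -42.18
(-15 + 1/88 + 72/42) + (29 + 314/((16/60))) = 735027/616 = 1193.23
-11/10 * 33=-363/10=-36.30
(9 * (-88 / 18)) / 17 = -44 / 17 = -2.59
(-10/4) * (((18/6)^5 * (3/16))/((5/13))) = -9477/32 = -296.16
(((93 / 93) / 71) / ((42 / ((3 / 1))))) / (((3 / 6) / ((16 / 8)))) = 2 / 497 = 0.00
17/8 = 2.12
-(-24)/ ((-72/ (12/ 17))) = -4/ 17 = -0.24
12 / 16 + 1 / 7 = 25 / 28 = 0.89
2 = 2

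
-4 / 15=-0.27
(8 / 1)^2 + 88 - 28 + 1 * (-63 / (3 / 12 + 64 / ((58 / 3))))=6272 / 59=106.31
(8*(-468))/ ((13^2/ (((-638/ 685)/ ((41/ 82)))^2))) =-468914688/ 6099925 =-76.87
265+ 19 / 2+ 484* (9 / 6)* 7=10713 / 2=5356.50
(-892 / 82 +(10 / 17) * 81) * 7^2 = 1801.68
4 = 4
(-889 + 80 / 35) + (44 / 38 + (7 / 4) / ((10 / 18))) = -2347201 / 2660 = -882.41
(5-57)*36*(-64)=119808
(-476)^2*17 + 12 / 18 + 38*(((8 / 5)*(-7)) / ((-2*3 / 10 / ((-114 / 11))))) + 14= 126867028 / 33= 3844455.39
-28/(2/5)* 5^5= -218750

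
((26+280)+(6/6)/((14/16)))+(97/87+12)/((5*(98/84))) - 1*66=247042/1015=243.39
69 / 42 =23 / 14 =1.64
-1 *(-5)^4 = -625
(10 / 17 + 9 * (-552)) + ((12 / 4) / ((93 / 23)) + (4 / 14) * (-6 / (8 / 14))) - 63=-2652217 / 527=-5032.67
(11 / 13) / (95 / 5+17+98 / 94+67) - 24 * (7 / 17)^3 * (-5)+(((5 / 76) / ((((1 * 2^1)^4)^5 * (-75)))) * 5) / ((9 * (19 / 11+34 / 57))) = 24008204519668124047 / 2862923154425118720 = 8.39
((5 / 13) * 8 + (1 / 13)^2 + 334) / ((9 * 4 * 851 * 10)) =18989 / 17258280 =0.00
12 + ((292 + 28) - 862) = -530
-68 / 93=-0.73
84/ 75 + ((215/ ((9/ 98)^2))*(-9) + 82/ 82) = -51621023/ 225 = -229426.77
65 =65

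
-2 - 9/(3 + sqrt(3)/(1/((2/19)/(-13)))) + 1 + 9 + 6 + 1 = 2196264/183023 - 1482* sqrt(3)/183023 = 11.99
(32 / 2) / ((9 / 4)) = 64 / 9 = 7.11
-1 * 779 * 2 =-1558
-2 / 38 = -1 / 19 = -0.05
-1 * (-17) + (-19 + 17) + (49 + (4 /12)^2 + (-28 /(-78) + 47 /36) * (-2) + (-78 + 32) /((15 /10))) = 783 /26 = 30.12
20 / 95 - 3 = -53 / 19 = -2.79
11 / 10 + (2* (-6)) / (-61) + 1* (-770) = -468909 / 610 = -768.70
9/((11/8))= 6.55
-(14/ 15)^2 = -196/ 225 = -0.87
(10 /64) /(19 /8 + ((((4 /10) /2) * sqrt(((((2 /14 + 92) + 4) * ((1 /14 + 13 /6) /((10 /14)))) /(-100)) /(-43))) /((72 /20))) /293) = 74566134208125 /1133405239457404 - 65925 * sqrt(142813965) /566702619728702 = 0.07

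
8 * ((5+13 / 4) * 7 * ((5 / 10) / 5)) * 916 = 211596 / 5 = 42319.20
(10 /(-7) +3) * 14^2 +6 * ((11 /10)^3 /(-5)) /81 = 20788669 /67500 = 307.98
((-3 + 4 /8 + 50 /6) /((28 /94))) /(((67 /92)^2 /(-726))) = -120336920 /4489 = -26807.07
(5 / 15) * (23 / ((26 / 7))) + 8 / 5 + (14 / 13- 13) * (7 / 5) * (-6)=40489 / 390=103.82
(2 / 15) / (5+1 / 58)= 116 / 4365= 0.03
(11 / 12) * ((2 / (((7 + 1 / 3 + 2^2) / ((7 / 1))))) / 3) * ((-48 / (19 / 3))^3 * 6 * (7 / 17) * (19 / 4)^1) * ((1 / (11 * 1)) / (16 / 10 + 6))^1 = -45722880 / 1982251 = -23.07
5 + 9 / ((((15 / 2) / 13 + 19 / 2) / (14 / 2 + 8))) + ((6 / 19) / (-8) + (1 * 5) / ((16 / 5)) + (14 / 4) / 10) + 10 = 6027357 / 199120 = 30.27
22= 22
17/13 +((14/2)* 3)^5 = 53093330/13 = 4084102.31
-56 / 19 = -2.95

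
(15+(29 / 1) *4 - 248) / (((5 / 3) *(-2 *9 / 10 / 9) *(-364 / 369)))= -9963 / 28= -355.82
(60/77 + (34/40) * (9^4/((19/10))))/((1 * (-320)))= -8590629/936320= -9.17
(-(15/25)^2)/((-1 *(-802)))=-9/20050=-0.00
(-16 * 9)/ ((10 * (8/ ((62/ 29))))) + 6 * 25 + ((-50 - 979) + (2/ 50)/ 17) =-10881076/ 12325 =-882.85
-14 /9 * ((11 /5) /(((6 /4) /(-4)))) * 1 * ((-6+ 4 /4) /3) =-15.21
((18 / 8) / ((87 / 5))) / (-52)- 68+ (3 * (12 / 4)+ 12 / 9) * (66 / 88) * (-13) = -1017915 / 6032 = -168.75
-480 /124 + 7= 3.13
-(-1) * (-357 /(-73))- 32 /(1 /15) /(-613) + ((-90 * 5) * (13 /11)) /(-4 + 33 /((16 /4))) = -999650853 /8368063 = -119.46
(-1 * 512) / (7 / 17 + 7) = -4352 / 63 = -69.08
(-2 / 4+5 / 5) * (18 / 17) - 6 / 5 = -57 / 85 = -0.67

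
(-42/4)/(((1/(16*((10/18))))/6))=-560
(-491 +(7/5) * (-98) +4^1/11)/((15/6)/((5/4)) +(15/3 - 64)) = 34531/3135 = 11.01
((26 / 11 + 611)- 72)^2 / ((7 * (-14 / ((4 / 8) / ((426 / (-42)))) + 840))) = 35462025 / 952028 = 37.25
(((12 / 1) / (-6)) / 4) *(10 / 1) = -5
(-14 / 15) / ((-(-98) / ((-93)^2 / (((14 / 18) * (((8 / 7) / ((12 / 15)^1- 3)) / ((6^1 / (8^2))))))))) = 856251 / 44800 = 19.11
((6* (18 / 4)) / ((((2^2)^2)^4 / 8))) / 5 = 27 / 40960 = 0.00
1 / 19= 0.05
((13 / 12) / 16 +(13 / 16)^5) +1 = 4472599 / 3145728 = 1.42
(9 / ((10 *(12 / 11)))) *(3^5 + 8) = 207.08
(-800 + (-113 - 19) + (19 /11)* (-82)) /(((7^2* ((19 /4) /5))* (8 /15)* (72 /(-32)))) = 590500 /30723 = 19.22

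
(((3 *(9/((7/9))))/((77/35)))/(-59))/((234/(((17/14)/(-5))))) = 459/1653652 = 0.00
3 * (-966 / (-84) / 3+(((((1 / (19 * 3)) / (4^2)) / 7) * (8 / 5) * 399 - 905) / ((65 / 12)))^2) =17689459991 / 211250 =83737.09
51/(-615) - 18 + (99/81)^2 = -275462/16605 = -16.59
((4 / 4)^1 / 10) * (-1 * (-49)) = 49 / 10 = 4.90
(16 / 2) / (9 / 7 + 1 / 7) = 28 / 5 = 5.60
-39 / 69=-13 / 23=-0.57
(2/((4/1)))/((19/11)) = 11/38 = 0.29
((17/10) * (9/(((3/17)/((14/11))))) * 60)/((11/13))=946764/121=7824.50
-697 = -697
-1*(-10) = 10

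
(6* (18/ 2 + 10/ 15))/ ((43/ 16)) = 928/ 43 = 21.58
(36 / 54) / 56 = 1 / 84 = 0.01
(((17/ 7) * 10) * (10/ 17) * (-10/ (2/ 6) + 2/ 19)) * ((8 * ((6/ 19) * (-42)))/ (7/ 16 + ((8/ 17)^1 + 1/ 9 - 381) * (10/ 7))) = -83.45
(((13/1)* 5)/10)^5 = 371293/32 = 11602.91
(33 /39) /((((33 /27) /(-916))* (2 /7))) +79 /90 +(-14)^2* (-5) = -3742433 /1170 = -3198.66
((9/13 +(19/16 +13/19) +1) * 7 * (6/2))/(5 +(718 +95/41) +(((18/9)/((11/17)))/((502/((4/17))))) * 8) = 2232210519/21632702624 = 0.10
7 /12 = 0.58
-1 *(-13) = 13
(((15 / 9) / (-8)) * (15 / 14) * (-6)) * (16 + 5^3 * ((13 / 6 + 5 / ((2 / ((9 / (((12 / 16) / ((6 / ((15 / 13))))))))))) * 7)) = 20761775 / 112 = 185372.99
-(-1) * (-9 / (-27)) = 0.33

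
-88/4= -22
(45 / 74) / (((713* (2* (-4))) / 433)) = -0.05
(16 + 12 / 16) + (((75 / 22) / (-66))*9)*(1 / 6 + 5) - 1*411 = -383959 / 968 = -396.65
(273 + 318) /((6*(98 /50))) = 4925 /98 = 50.26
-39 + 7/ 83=-3230/ 83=-38.92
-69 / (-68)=69 / 68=1.01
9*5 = 45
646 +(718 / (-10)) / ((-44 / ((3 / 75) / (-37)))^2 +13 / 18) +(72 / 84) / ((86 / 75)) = 29022350841808553 / 44874314119565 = 646.75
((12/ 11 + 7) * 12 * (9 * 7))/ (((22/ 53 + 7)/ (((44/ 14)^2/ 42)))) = 1245288/ 6419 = 194.00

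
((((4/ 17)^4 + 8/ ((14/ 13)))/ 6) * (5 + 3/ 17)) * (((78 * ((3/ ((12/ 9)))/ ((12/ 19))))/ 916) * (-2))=-8853787371/ 2276030771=-3.89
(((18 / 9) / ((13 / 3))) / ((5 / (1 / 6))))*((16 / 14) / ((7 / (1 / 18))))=4 / 28665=0.00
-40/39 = -1.03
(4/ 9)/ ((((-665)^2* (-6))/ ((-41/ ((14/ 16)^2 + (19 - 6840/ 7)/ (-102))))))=89216/ 131975923275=0.00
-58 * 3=-174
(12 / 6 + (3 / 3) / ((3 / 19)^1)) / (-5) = -5 / 3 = -1.67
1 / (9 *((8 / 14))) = 7 / 36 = 0.19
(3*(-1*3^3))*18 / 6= -243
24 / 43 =0.56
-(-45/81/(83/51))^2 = -7225/62001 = -0.12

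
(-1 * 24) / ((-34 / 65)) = 780 / 17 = 45.88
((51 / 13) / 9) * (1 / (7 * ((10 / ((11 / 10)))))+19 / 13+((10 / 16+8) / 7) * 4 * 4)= 156111 / 16900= 9.24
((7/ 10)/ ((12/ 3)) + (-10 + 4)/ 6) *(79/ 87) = -869/ 1160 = -0.75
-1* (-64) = 64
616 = 616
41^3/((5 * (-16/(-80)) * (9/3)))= 68921/3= 22973.67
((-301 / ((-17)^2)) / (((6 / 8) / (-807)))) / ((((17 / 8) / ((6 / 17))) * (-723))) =-5182016 / 20128561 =-0.26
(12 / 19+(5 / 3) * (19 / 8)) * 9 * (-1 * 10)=-31395 / 76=-413.09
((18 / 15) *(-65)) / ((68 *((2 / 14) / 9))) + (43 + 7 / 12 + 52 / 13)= -5035 / 204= -24.68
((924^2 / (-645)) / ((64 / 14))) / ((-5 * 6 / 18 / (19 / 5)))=7097013 / 10750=660.19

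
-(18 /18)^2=-1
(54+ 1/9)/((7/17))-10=121.41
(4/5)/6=2/15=0.13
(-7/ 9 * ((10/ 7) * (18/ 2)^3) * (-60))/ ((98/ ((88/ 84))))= 519.53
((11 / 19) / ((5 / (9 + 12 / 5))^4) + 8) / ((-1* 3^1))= -9236369 / 1171875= -7.88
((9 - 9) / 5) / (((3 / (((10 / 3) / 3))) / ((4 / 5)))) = 0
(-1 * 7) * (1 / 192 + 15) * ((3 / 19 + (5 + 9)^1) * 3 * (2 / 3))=-2974.19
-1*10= -10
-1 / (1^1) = -1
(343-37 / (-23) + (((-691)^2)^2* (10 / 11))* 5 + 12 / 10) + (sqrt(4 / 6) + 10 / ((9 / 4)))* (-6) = 3932794818688394 / 3795-2* sqrt(6) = 1036309570136.97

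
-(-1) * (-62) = -62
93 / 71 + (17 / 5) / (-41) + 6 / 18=1.56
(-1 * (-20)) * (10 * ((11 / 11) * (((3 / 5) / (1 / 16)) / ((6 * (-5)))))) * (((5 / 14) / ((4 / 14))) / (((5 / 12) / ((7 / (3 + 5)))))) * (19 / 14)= -228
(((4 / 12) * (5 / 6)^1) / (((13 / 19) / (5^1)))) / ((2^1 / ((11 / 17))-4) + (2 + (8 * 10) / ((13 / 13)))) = 5225 / 208728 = 0.03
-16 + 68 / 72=-15.06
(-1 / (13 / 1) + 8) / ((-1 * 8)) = -103 / 104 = -0.99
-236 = -236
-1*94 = -94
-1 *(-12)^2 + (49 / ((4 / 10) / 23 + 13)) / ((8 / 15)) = -546673 / 3992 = -136.94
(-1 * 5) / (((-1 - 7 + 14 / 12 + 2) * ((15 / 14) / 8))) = 224 / 29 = 7.72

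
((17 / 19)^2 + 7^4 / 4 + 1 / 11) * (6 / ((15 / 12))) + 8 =57450026 / 19855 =2893.48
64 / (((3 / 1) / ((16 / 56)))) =128 / 21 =6.10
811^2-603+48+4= 657170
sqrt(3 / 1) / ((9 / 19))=3.66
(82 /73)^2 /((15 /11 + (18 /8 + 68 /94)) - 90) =-13905232 /944037679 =-0.01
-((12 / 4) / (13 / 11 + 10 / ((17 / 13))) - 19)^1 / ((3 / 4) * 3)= 123232 / 14859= 8.29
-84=-84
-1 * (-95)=95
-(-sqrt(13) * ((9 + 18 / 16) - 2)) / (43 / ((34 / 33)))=1105 * sqrt(13) / 5676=0.70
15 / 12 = 5 / 4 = 1.25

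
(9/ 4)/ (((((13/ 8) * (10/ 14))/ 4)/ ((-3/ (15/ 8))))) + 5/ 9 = -34663/ 2925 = -11.85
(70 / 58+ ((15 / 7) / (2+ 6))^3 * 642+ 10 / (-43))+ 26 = 4304566321 / 109496576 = 39.31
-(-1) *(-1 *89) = -89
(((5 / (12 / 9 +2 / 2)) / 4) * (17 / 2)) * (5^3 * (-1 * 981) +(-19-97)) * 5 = -156494775 / 56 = -2794549.55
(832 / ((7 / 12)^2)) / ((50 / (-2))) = -97.80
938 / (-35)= -134 / 5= -26.80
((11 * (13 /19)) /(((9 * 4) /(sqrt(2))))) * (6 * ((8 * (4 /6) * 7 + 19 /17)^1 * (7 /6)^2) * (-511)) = -7021511497 * sqrt(2) /209304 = -47442.56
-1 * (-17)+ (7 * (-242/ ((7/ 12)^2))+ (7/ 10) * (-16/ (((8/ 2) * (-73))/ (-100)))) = -2537177/ 511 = -4965.12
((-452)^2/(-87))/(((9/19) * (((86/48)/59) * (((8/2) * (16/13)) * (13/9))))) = -28628098/1247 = -22957.58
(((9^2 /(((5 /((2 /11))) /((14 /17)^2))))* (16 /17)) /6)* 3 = 254016 /270215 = 0.94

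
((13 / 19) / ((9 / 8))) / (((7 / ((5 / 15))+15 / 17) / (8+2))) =0.28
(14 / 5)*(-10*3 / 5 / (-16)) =1.05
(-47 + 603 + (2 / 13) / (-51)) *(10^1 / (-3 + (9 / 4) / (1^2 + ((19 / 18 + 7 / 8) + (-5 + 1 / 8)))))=-258038200 / 192933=-1337.45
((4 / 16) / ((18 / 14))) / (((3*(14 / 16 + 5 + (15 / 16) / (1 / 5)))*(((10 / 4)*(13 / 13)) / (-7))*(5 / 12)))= -1568 / 38025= -0.04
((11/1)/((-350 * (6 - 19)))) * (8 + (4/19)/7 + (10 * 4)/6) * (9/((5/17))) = 1644852/1512875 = 1.09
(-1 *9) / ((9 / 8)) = -8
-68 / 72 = -17 / 18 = -0.94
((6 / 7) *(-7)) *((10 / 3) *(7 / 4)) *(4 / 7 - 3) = 85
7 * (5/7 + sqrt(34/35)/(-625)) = 5 - sqrt(1190)/3125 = 4.99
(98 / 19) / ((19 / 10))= 980 / 361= 2.71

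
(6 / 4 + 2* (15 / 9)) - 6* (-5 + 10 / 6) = 149 / 6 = 24.83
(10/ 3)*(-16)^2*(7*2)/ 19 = 628.77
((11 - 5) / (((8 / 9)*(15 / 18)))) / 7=81 / 70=1.16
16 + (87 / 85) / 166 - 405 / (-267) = 22005233 / 1255790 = 17.52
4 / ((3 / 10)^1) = 40 / 3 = 13.33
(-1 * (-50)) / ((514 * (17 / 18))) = 450 / 4369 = 0.10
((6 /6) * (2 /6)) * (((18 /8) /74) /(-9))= -1 /888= -0.00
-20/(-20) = 1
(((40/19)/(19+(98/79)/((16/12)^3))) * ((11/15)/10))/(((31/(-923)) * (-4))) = 25666784/436051425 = 0.06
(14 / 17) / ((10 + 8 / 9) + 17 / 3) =126 / 2533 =0.05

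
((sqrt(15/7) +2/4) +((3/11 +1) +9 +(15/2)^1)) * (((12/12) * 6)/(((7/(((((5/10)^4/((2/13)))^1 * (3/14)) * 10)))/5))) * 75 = 219375 * sqrt(105)/5488 +44094375/8624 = 5522.59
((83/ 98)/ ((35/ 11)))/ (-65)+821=183041037/ 222950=821.00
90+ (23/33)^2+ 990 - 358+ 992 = 1867075/1089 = 1714.49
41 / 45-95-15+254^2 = 2898311 / 45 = 64406.91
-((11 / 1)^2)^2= -14641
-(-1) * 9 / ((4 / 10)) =45 / 2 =22.50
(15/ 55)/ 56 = 3/ 616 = 0.00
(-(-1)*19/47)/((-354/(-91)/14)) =12103/8319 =1.45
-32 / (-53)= 32 / 53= 0.60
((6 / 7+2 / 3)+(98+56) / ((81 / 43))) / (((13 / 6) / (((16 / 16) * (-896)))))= -12087808 / 351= -34438.20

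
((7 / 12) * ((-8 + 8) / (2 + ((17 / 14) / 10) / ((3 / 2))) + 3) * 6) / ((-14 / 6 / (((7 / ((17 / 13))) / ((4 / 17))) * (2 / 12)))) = -273 / 16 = -17.06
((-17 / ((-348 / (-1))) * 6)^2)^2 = 83521 / 11316496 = 0.01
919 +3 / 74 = 68009 / 74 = 919.04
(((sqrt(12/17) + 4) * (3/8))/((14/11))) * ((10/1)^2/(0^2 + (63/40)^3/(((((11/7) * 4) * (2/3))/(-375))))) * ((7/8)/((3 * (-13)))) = 774400 * sqrt(51)/3481404381 + 1548800/204788493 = 0.01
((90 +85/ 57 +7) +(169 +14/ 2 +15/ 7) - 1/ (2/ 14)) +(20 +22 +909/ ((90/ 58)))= 1790381/ 1995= 897.43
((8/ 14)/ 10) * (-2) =-4/ 35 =-0.11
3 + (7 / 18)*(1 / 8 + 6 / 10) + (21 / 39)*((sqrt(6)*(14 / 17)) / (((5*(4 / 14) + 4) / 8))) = 2744*sqrt(6) / 4199 + 2363 / 720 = 4.88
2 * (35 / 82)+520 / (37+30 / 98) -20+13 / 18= -1512769 / 337266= -4.49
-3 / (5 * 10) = -3 / 50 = -0.06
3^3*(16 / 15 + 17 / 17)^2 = 2883 / 25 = 115.32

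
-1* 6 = -6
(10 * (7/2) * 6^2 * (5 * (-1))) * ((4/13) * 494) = -957600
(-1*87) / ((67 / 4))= -5.19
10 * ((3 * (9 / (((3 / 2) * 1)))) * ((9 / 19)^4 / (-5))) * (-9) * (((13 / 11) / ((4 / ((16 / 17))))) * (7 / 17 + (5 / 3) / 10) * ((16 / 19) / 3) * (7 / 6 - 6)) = -28019774016 / 7871518721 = -3.56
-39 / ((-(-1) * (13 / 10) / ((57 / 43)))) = -1710 / 43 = -39.77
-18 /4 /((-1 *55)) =9 /110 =0.08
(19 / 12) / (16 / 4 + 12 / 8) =19 / 66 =0.29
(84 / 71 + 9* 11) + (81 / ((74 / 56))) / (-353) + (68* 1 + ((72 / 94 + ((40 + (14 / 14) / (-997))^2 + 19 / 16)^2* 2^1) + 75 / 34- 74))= 480453348534328389449326981525 / 93707027204364196222592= 5127185.90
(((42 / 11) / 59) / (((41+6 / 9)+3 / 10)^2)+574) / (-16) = -295241961203 / 8229740552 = -35.88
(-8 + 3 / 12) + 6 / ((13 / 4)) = -307 / 52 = -5.90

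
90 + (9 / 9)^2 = 91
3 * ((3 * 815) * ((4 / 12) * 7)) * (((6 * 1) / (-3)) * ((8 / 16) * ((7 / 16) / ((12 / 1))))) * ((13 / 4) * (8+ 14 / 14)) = -4672395 / 256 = -18251.54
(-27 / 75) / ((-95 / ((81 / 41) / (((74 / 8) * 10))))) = 1458 / 18014375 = 0.00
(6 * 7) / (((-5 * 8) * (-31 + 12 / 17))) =357 / 10300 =0.03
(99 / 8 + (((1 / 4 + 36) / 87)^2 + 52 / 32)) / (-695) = -2041 / 100080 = -0.02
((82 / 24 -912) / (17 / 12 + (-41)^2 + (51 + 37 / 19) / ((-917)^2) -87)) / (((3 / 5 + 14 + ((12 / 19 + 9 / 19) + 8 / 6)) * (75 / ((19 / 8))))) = -62884771368853 / 59413663133462080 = -0.00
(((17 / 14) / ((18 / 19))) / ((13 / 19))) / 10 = 6137 / 32760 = 0.19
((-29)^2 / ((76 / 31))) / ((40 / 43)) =1121053 / 3040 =368.77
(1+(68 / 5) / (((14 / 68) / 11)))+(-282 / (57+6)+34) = 79501 / 105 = 757.15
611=611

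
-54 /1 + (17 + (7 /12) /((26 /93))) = -3631 /104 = -34.91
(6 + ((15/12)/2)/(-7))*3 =993/56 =17.73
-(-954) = 954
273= 273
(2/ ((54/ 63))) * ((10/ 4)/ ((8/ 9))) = 6.56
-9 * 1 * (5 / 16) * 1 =-45 / 16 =-2.81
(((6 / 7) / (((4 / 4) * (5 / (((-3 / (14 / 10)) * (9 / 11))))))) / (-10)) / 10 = 81 / 26950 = 0.00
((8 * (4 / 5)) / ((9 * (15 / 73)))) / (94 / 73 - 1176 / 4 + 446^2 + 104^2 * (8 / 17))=724744 / 42661357425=0.00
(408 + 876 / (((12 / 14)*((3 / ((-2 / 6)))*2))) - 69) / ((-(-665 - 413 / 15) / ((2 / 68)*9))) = 9525 / 88298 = 0.11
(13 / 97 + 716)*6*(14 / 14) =416790 / 97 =4296.80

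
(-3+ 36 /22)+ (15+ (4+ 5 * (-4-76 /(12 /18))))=-6296 /11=-572.36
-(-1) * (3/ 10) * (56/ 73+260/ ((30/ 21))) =20013/ 365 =54.83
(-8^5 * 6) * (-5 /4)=245760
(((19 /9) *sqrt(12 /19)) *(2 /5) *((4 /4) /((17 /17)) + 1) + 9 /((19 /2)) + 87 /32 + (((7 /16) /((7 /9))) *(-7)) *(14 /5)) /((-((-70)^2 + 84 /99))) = 738243 /491653120 - 11 *sqrt(57) /303240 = 0.00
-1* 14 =-14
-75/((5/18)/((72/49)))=-19440/49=-396.73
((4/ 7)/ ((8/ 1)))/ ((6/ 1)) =0.01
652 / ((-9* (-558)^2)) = -163 / 700569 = -0.00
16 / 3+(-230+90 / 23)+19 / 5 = -74849 / 345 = -216.95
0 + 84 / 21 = 4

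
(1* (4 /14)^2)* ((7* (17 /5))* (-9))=-612 /35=-17.49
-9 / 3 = -3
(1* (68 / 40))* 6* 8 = 408 / 5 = 81.60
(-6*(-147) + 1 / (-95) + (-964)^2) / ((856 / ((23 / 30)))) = 2032438907 / 2439600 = 833.10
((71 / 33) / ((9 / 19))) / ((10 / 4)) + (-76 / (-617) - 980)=-896142574 / 916245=-978.06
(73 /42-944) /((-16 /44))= 435325 /168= 2591.22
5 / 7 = 0.71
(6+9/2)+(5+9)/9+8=361/18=20.06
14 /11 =1.27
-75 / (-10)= 15 / 2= 7.50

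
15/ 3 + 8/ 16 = 11/ 2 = 5.50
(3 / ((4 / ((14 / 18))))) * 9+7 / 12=35 / 6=5.83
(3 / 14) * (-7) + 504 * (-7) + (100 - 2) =-6863 / 2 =-3431.50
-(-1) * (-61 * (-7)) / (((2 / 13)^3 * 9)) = 938119 / 72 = 13029.43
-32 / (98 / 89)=-1424 / 49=-29.06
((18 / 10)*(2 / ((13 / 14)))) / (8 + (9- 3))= 18 / 65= 0.28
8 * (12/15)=32/5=6.40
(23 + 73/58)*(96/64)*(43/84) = 8643/464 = 18.63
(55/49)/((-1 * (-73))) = 55/3577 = 0.02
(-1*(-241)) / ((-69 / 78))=-6266 / 23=-272.43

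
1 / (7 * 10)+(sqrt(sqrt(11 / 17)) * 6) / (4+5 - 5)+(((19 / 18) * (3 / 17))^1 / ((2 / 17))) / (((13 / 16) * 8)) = 352 / 1365+3 * 11^(1 / 4) * 17^(3 / 4) / 34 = 1.60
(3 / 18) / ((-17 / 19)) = -19 / 102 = -0.19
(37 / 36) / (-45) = -37 / 1620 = -0.02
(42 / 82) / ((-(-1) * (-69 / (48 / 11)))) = -336 / 10373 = -0.03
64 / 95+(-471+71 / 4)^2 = 312263079 / 1520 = 205436.24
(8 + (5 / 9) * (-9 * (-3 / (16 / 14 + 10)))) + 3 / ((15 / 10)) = 295 / 26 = 11.35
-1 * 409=-409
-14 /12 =-7 /6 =-1.17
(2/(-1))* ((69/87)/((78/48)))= -368/377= -0.98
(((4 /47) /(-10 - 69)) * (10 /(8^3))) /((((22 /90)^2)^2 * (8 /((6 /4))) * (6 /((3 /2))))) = -61509375 /222666887168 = -0.00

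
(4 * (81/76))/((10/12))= 486/95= 5.12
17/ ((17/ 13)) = 13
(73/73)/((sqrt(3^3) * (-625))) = -sqrt(3)/5625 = -0.00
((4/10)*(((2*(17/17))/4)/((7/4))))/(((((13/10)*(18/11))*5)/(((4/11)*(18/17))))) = 32/7735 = 0.00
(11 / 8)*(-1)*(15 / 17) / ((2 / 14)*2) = -1155 / 272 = -4.25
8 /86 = 4 /43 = 0.09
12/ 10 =6/ 5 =1.20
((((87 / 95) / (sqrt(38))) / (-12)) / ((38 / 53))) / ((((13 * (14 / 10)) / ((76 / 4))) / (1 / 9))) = -1537 * sqrt(38) / 4730544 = -0.00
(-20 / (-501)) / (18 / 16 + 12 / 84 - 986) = -224 / 5525529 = -0.00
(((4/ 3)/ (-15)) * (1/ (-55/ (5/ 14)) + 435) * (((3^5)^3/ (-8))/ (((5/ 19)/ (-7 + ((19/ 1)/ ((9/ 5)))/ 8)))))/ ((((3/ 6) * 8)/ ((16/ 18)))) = -10246409208477/ 30800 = -332675623.65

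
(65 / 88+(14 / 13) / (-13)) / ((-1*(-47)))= 0.01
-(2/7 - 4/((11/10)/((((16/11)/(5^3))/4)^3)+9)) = -0.29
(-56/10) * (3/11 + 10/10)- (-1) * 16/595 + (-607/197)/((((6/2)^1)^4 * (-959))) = -101592289903/14308083405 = -7.10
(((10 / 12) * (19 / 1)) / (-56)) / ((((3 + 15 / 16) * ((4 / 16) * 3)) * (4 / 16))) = -1520 / 3969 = -0.38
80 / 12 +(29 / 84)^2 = 47881 / 7056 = 6.79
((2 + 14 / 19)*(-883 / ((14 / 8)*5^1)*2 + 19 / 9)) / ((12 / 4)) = -3271372 / 17955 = -182.20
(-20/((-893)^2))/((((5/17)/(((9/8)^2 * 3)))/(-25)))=103275/12759184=0.01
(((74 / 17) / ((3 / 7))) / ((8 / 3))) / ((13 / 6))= 777 / 442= 1.76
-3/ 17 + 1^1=14/ 17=0.82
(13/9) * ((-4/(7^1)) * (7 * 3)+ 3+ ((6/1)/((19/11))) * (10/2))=689/57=12.09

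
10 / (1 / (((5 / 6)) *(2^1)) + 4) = 50 / 23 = 2.17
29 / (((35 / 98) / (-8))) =-3248 / 5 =-649.60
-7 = -7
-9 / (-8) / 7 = 9 / 56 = 0.16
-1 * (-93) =93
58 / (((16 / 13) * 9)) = 377 / 72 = 5.24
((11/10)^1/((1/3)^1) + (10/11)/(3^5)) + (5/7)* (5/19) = 12413347/3555090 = 3.49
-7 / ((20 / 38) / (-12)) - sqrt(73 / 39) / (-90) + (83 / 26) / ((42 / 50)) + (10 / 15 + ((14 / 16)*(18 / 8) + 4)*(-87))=-5171919 / 14560 + sqrt(2847) / 3510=-355.20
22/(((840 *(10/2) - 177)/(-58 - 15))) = -1606/4023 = -0.40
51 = 51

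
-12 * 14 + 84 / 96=-1337 / 8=-167.12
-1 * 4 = -4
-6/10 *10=-6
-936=-936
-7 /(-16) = 7 /16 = 0.44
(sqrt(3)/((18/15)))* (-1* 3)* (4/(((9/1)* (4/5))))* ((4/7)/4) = -25* sqrt(3)/126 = -0.34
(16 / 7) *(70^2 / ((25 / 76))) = 34048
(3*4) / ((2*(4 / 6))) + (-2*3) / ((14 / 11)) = 30 / 7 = 4.29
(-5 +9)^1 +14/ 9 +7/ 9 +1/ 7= 136/ 21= 6.48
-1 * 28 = -28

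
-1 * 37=-37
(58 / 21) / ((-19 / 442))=-64.25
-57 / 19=-3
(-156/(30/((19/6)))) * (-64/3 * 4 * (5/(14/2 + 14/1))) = 63232/189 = 334.56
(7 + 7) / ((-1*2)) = -7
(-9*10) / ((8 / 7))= -78.75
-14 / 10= -7 / 5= -1.40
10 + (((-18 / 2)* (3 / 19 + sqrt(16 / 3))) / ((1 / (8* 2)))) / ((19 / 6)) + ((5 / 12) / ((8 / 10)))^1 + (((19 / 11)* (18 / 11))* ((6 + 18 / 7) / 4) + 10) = 284692783 / 14676816 - 1152* sqrt(3) / 19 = -85.62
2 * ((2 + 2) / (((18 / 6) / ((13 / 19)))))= 104 / 57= 1.82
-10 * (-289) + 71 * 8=3458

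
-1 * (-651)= 651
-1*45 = -45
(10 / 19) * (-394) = -3940 / 19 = -207.37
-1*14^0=-1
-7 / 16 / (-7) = 1 / 16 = 0.06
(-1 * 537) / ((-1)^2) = -537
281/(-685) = -281/685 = -0.41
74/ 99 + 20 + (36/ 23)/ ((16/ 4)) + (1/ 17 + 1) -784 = -29488609/ 38709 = -761.80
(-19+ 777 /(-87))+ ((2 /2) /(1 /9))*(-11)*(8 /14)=-84.50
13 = 13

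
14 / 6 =7 / 3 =2.33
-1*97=-97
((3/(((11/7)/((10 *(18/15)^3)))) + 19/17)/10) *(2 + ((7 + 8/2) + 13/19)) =4145674/88825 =46.67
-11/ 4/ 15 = -0.18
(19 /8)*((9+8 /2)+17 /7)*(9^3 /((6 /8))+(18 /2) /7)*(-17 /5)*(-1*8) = 237664692 /245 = 970059.97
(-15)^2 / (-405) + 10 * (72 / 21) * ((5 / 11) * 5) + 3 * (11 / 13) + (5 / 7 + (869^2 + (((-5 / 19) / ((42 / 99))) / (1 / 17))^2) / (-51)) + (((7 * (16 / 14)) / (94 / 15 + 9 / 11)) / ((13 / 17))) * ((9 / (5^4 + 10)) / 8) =-37198903447801453 / 2525617518732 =-14728.64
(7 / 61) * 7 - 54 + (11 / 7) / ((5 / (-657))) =-259.68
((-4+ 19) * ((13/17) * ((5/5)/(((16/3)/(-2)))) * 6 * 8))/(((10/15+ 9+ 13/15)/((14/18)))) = -20475/1343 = -15.25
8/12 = 0.67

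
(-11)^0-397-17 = -413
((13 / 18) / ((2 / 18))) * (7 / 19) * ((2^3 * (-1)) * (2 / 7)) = -104 / 19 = -5.47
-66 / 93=-22 / 31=-0.71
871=871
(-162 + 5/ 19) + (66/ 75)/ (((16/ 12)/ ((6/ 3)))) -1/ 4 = -305267/ 1900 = -160.67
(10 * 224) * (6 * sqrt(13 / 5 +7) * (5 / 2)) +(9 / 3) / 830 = 3 / 830 +26880 * sqrt(15) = 104105.80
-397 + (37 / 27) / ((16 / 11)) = -171097 / 432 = -396.06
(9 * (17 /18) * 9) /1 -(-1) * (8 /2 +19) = 199 /2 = 99.50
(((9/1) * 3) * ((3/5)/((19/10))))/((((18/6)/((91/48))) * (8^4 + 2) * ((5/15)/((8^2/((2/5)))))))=8190/12977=0.63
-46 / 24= -23 / 12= -1.92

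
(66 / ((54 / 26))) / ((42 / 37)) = 5291 / 189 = 27.99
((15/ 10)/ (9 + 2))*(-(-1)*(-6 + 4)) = -3/ 11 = -0.27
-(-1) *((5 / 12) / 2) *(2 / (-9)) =-5 / 108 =-0.05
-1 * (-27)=27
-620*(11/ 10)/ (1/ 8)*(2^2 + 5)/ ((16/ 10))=-30690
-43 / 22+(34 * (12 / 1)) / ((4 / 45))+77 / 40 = 2019587 / 440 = 4589.97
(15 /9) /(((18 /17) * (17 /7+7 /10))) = 0.50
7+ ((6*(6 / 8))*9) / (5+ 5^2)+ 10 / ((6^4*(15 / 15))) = 27079 / 3240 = 8.36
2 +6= 8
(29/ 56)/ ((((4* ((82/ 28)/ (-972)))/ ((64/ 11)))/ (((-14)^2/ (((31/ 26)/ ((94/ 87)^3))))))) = -609502473216/ 11758021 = -51837.16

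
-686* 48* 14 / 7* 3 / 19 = -197568 / 19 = -10398.32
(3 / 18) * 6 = 1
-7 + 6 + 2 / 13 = -11 / 13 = -0.85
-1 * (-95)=95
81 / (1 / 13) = 1053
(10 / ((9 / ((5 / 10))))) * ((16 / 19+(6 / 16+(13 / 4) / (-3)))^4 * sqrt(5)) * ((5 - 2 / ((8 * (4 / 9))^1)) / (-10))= -0.00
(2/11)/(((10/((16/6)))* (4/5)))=2/33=0.06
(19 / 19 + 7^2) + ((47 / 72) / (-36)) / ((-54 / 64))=109397 / 2187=50.02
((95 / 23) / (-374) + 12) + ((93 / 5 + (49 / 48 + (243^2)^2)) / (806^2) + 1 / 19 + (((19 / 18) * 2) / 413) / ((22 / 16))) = 84918877119268527589 / 15786130009890240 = 5379.33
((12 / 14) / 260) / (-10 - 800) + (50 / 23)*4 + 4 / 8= 51965527 / 5651100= 9.20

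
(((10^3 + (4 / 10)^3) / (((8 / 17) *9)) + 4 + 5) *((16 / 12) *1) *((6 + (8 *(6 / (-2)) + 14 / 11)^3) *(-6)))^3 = 12181453445116085139617.06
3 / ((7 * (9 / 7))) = 1 / 3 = 0.33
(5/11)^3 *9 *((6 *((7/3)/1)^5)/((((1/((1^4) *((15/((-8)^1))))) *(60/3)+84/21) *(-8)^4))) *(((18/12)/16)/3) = -420175/1046740992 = -0.00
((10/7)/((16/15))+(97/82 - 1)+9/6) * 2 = 6939/1148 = 6.04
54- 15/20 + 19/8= 445/8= 55.62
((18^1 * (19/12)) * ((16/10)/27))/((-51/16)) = -1216/2295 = -0.53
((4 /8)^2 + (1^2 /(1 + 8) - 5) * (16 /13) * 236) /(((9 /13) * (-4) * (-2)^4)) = 664459 /20736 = 32.04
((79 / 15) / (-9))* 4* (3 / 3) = -316 / 135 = -2.34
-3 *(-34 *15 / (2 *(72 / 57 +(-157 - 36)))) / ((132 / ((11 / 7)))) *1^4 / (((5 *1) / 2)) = -969 / 51002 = -0.02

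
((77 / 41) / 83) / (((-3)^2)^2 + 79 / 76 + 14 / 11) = 64372 / 237015547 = 0.00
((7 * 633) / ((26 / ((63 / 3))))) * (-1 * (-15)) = 1395765 / 26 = 53683.27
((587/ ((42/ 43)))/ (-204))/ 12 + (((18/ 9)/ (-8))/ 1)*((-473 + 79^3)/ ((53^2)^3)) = -0.25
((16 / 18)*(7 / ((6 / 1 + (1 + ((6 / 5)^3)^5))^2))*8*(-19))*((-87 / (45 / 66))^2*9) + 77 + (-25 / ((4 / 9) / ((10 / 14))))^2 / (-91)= -9206558199761169056956937992231937 / 33359985233072968947720368944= -275976.09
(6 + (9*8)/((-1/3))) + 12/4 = -207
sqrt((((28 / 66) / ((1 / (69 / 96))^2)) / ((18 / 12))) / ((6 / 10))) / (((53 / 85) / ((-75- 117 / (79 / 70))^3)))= -610867330895625*sqrt(1155) / 4599067792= -4514067.83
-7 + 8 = 1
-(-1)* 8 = 8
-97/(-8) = 12.12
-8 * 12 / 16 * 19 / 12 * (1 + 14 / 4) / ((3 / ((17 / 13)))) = -969 / 52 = -18.63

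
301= 301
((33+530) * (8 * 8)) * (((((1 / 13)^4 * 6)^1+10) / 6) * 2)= 10291315712 / 85683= 120109.19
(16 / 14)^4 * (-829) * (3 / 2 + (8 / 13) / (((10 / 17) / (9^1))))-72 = -15508.95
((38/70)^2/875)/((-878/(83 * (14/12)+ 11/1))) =-233567/5646637500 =-0.00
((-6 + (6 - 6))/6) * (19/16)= -1.19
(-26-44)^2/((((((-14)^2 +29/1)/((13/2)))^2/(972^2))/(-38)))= -3670404192/25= -146816167.68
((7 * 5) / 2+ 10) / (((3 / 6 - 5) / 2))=-12.22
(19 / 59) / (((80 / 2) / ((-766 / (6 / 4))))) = -7277 / 1770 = -4.11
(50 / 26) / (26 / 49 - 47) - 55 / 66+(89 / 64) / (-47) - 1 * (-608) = 54055684135 / 89039808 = 607.10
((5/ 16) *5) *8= 25/ 2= 12.50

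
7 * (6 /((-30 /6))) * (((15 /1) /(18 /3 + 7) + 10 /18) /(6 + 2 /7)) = -980 /429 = -2.28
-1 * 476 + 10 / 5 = -474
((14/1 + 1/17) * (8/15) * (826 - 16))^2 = 10660149504/289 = 36886330.46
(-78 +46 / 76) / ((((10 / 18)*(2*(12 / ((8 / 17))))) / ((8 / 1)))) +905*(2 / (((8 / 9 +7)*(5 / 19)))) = 850.01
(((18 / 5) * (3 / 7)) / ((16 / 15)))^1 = 81 / 56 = 1.45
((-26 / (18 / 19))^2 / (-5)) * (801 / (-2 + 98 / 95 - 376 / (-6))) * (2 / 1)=-103166219 / 26376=-3911.37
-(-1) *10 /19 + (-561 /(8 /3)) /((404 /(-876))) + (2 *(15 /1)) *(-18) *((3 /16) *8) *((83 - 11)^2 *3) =-193383975197 /15352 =-12596663.31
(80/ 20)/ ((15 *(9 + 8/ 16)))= 8/ 285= 0.03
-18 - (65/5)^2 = -187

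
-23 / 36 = -0.64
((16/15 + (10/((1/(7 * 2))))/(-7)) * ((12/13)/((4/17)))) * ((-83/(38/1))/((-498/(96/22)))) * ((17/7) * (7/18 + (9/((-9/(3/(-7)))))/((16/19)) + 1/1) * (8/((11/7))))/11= -314022776/103558455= -3.03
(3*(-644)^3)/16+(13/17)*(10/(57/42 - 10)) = -103013270024/2057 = -50079372.88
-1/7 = -0.14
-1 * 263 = -263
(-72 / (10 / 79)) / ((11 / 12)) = -34128 / 55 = -620.51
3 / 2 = 1.50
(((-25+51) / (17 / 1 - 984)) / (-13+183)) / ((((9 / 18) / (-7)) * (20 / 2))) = 91 / 410975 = 0.00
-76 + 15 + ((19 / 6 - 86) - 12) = -935 / 6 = -155.83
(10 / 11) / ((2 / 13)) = 5.91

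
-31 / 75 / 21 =-31 / 1575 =-0.02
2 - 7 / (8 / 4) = -3 / 2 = -1.50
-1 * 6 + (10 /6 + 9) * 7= 206 /3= 68.67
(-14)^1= -14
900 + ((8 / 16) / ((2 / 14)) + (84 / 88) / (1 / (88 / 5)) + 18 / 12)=4609 / 5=921.80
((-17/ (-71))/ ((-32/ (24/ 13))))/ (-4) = 51/ 14768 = 0.00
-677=-677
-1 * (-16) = 16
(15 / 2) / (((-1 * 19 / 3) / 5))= -225 / 38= -5.92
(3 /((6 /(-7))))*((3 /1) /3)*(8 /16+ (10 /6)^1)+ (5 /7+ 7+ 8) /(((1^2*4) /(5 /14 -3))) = -2641 /147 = -17.97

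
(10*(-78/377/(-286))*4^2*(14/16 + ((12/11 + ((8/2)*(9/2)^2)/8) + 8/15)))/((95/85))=1133152/866723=1.31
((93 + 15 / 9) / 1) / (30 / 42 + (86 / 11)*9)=21868 / 16419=1.33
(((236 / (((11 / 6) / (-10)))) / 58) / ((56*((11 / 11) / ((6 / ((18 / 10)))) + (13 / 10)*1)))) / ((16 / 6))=-13275 / 142912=-0.09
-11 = -11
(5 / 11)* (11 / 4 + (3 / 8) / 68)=7495 / 5984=1.25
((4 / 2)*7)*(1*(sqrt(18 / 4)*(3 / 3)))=21*sqrt(2)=29.70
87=87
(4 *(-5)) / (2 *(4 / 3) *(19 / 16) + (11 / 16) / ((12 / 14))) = -640 / 127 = -5.04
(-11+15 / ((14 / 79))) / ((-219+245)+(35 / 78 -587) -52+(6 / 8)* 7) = -80418 / 663173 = -0.12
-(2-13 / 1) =11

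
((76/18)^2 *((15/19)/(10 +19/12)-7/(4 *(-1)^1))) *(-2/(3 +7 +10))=-364933/112590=-3.24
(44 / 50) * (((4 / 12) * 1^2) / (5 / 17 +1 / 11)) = 2057 / 2700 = 0.76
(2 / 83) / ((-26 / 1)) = -1 / 1079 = -0.00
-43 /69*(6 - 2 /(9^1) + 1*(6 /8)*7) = -17071 /2484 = -6.87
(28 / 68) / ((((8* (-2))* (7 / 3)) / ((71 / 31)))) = -213 / 8432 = -0.03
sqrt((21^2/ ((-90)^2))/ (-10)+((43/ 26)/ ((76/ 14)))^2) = 7*sqrt(9790535)/ 74100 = 0.30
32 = 32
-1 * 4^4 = -256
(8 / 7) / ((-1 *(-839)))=8 / 5873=0.00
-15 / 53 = -0.28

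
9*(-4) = -36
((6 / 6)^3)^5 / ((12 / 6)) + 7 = 15 / 2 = 7.50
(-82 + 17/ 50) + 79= -133/ 50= -2.66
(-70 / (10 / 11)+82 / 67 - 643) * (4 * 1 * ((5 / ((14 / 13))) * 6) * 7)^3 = -22853475216000 / 67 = -341096645014.93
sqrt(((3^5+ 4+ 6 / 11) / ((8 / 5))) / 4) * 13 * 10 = 65 * sqrt(299530) / 44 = 808.50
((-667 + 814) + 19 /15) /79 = 2224 /1185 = 1.88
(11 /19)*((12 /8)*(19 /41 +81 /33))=1974 /779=2.53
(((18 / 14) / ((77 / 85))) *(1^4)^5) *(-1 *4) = -3060 / 539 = -5.68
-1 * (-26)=26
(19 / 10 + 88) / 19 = 899 / 190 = 4.73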